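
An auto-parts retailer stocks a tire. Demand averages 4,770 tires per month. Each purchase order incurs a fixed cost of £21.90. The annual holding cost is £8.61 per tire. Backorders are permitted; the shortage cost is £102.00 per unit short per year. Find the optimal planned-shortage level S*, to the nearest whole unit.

Annual demand D = 4,770 × 12 = 57,240.
With planned backorders, Q* = √(2DS/H) · √((H+B)/B).
√(2DS/H) = √(2 × 57,240 × 21.9 / 8.61) = 539.617.
√((H+B)/B) = √((8.61+102)/102) = 1.0414.
Q* ≈ 561.930.
S* = Q* · H/(H+B) = 561.930 × 8.61/110.61 ≈ 43.741.

S* ≈ 44 tires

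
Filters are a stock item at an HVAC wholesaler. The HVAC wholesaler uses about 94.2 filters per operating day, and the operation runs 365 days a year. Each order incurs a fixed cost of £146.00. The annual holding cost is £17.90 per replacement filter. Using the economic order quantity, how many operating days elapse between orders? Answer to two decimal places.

Annual demand D = 94.2 × 365 = 34,383.
Q* = √(2DS/H) = √(2 × 34,383 × 146 / 17.9) ≈ 748.92.
Cycle time = Q*/D × 365 = 748.92 / 34,383 × 365 ≈ 7.950 days.

T ≈ 7.95 days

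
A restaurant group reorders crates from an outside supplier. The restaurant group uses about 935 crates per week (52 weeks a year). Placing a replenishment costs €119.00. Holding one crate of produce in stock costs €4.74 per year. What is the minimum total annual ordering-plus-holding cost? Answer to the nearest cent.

TC* ≈ €7,406.02

Annual demand D = 935 × 52 = 48,620.
EOQ = √(2DS/H) = √(2 × 48,620 × 119 / 4.74) ≈ 1562.45.
At the optimum the two cost components are equal, so total cost = 2·(Q*/2)H = Q*·H.
Minimum total = √(2DSH) = √(2 × 48,620 × 119 × 4.74) ≈ 7406.024.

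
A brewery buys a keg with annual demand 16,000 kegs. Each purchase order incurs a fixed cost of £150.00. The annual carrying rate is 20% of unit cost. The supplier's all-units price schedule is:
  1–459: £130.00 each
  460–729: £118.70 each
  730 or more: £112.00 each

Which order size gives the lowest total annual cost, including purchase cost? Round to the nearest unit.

Q* ≈ 730 kegs

Holding cost per unit per year at price C is H = 0.20·C.
For each price level, check whether its EOQ is feasible; otherwise the best quantity at that price is the breakpoint.
EOQ at £130.00 = 429.7 (feasible in tier 1): TC = 16,000×£130.00 + (16,000/429.7)×150 + (429.7/2)×0.20×£130.00 = £2,091,171.39.
EOQ at £118.70 = 449.7 < 460, so use break Q=460: TC = 16,000×£118.70 + (16,000/460.0)×150 + (460.0/2)×0.20×£118.70 = £1,909,877.59.
EOQ at £112.00 = 462.9 < 730, so use break Q=730: TC = 16,000×£112.00 + (16,000/730.0)×150 + (730.0/2)×0.20×£112.00 = £1,803,463.67.
Lowest total cost is £1,803,463.67 at Q = 730.0.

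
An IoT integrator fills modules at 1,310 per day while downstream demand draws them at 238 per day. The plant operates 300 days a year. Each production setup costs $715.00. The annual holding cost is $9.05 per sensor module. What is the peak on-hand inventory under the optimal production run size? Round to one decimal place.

Annual demand D = 238 × 300 = 71,400.
Production build-up factor (1 − d/p) = 1 − 238/1,310 = 0.8183.
Q* = √(2DS / (H(1 − d/p))) = √(2 × 71,400 × 715 / (9.05 × 0.8183)).
= √(102,102,000 / 7.4058) ≈ 3713.053.
Maximum inventory = Q*(1 − d/p) = 3713.053 × 0.8183 ≈ 3038.467.

I_max ≈ 3,038.5 modules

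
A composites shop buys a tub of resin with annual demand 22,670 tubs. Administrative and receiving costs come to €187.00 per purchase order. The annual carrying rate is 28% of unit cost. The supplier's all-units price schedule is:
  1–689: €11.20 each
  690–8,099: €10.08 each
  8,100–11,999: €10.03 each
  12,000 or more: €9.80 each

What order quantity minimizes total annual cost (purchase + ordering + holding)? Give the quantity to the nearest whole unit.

Q* ≈ 1,733 tubs

Holding cost per unit per year at price C is H = 0.28·C.
Candidates are each tier's EOQ (if it falls in that tier) and each price-break quantity.
Tier 1 (€11.20): EOQ = 1644.3 exceeds tier's upper bound 689, so this tier is dominated.
EOQ at €10.08 = 1733.2 (feasible in tier 2): TC = 22,670×€10.08 + (22,670/1733.2)×187 + (1733.2/2)×0.28×€10.08 = €233,405.42.
EOQ at €10.03 = 1737.5 < 8100, so use break Q=8100: TC = 22,670×€10.03 + (22,670/8100.0)×187 + (8100.0/2)×0.28×€10.03 = €239,277.49.
EOQ at €9.80 = 1757.8 < 12000, so use break Q=12000: TC = 22,670×€9.80 + (22,670/12000.0)×187 + (12000.0/2)×0.28×€9.80 = €238,983.27.
Lowest total cost is €233,405.42 at Q = 1733.2.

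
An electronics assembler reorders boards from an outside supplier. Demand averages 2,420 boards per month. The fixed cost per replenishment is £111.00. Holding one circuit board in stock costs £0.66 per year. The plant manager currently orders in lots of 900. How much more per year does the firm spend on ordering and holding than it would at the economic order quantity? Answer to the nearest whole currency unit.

Annual demand D = 2,420 × 12 = 29,040.
EOQ = √(2DS/H) = √(2 × 29,040 × 111 / 0.66) ≈ 3125.38.
Cost at Q* = (D/Q*)S + (Q*/2)H = √(2DSH) ≈ £2,062.75.
Cost at Q = 900: (29,040/900)×111 + (900/2)×0.66 = £3,581.60 + £297.00 = £3,878.60.
Excess = £3,878.60 − £2,062.75 = £1,815.85.

Extra cost ≈ £1,816 per year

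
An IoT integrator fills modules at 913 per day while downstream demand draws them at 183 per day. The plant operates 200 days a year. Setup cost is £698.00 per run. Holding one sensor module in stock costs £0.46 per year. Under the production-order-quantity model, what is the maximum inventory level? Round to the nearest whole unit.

I_max ≈ 9,424 modules

Annual demand D = 183 × 200 = 36,600.
Production build-up factor (1 − d/p) = 1 − 183/913 = 0.7996.
Q* = √(2DS / (H(1 − d/p))) = √(2 × 36,600 × 698 / (0.46 × 0.7996)).
= √(51,093,600 / 0.3678) ≈ 11786.322.
Maximum inventory = Q*(1 − d/p) = 11786.322 × 0.7996 ≈ 9423.894.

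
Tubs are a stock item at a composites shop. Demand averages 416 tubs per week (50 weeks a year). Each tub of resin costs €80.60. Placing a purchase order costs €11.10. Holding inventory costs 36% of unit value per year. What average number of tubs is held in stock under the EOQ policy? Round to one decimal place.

Annual demand D = 416 × 50 = 20,800.
Holding cost H = 0.36 × €80.60 = €29.0160 per unit per year.
The optimal lot size = √(2DS/H) = √(2 × 20,800 × 11.1 / 29.016) ≈ 126.15.
Average inventory = Q*/2 ≈ 126.15 / 2 = 63.075.

Average inventory ≈ 63.1 tubs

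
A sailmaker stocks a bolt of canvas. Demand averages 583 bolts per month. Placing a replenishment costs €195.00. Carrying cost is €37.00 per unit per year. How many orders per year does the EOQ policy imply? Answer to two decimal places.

Annual demand D = 583 × 12 = 6,996.
EOQ = √(2DS/H) = √(2 × 6,996 × 195 / 37) ≈ 271.55.
Orders per year = D / Q* = 6,996 / 271.55 ≈ 25.763.

N ≈ 25.76 orders per year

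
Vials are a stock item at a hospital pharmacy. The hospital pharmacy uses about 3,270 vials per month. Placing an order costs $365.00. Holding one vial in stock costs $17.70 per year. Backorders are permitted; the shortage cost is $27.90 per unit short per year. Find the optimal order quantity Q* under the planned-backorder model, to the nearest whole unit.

Q* ≈ 1,626 vials

Annual demand D = 3,270 × 12 = 39,240.
With planned backorders, Q* = √(2DS/H) · √((H+B)/B).
√(2DS/H) = √(2 × 39,240 × 365 / 17.7) = 1272.153.
√((H+B)/B) = √((17.7+27.9)/27.9) = 1.2784.
Q* ≈ 1626.371.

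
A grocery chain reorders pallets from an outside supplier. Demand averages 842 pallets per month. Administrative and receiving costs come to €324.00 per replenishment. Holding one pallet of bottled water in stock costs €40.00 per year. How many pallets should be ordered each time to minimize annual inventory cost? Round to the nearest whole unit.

Annual demand D = 842 × 12 = 10,104.
EOQ = √(2DS / H) = √(2 × 10,104 × 324 / 40).
= √(6,547,392 / 40) = √163,684.8 ≈ 404.580.

Q* ≈ 405 pallets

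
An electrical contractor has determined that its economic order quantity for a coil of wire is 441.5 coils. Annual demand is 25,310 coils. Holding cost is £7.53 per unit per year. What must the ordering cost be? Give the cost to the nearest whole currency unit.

Invert the EOQ relation Q*² = 2DS/H.
From Q* = √(2DS/H): S = Q*²H / (2D) = 441.5² × 7.53 / (2 × 25,310) = 28.9957.

S ≈ £29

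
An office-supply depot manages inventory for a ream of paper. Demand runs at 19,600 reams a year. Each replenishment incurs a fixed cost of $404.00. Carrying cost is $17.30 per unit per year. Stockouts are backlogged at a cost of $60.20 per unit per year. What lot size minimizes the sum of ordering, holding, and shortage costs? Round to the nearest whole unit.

Q* ≈ 1,086 reams

With planned backorders, Q* = √(2DS/H) · √((H+B)/B).
√(2DS/H) = √(2 × 19,600 × 404 / 17.3) = 956.777.
√((H+B)/B) = √((17.3+60.2)/60.2) = 1.1346.
Q* ≈ 1085.584.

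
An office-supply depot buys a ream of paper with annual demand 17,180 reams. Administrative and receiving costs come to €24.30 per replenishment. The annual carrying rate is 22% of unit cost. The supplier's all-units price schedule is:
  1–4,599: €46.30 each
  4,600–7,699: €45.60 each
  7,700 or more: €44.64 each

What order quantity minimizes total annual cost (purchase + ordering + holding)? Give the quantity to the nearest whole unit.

Q* ≈ 286 reams

Holding cost per unit per year at price C is H = 0.22·C.
For each price level, check whether its EOQ is feasible; otherwise the best quantity at that price is the breakpoint.
EOQ at €46.30 = 286.3 (feasible in tier 1): TC = 17,180×€46.30 + (17,180/286.3)×24.3 + (286.3/2)×0.22×€46.30 = €798,350.30.
EOQ at €45.60 = 288.5 < 4600, so use break Q=4600: TC = 17,180×€45.60 + (17,180/4600.0)×24.3 + (4600.0/2)×0.22×€45.60 = €806,572.36.
EOQ at €44.64 = 291.6 < 7700, so use break Q=7700: TC = 17,180×€44.64 + (17,180/7700.0)×24.3 + (7700.0/2)×0.22×€44.64 = €804,779.50.
Lowest total cost is €798,350.30 at Q = 286.3.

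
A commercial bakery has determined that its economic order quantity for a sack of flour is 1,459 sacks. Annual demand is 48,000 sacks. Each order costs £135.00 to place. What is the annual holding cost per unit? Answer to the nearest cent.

H ≈ £6.09

Squaring Q* = √(2DS/H) gives Q*² = 2DS/H.
From Q* = √(2DS/H): H = 2DS / Q*² = 2 × 48,000 × 135 / 1,459² = 6.0883.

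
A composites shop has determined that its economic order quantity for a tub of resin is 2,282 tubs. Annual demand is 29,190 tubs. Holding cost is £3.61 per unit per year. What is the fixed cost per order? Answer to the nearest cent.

Squaring Q* = √(2DS/H) gives Q*² = 2DS/H.
From Q* = √(2DS/H): S = Q*²H / (2D) = 2,282² × 3.61 / (2 × 29,190) = 322.0137.

S ≈ £322.01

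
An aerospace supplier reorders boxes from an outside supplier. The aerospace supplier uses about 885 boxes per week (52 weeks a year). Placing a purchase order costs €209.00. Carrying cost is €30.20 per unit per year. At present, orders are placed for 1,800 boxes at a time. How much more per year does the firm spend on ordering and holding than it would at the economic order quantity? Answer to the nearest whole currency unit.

Annual demand D = 885 × 52 = 46,020.
EOQ = √(2DS/H) = √(2 × 46,020 × 209 / 30.2) ≈ 798.10.
Cost at Q* = (D/Q*)S + (Q*/2)H = √(2DSH) ≈ €24,102.66.
Cost at Q = 1,800: (46,020/1,800)×209 + (1,800/2)×30.2 = €5,343.43 + €27,180.00 = €32,523.43.
Excess = €32,523.43 − €24,102.66 = €8,420.78.

Extra cost ≈ €8,421 per year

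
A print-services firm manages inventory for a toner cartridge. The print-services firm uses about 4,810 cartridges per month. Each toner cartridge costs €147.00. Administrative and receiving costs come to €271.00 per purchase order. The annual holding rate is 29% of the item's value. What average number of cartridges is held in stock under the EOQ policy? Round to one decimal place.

Average inventory ≈ 428.3 cartridges

Annual demand D = 4,810 × 12 = 57,720.
Holding cost H = 0.29 × €147.00 = €42.6300 per unit per year.
EOQ = √(2DS/H) = √(2 × 57,720 × 271 / 42.63) ≈ 856.65.
Average inventory = Q*/2 ≈ 856.65 / 2 = 428.327.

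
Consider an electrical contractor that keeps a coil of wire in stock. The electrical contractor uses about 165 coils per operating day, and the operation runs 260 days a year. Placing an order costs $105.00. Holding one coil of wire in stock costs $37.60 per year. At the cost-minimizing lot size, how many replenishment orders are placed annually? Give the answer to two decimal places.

N ≈ 87.64 orders per year

Annual demand D = 165 × 260 = 42,900.
EOQ = √(2DS/H) = √(2 × 42,900 × 105 / 37.6) ≈ 489.49.
Orders per year = D / Q* = 42,900 / 489.49 ≈ 87.642.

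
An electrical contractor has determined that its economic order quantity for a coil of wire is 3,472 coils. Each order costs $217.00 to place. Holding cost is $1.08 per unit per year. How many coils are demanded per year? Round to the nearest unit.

D ≈ 29,998 coils per year

Invert the EOQ relation Q*² = 2DS/H.
From Q* = √(2DS/H): D = Q*²H / (2S) = 3,472² × 1.08 / (2 × 217) = 29998.080.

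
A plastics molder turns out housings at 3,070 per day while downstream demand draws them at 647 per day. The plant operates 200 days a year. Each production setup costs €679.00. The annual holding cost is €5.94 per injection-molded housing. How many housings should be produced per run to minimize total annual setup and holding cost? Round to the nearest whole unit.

Q* ≈ 6,122 housings

Annual demand D = 647 × 200 = 129,400.
Production build-up factor (1 − d/p) = 1 − 647/3,070 = 0.7893.
Q* = √(2DS / (H(1 − d/p))) = √(2 × 129,400 × 679 / (5.94 × 0.7893)).
= √(175,725,200 / 4.6881) ≈ 6122.324.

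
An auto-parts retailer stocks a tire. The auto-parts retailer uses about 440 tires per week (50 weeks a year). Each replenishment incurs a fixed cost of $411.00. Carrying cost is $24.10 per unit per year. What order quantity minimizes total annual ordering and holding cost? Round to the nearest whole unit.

Q* ≈ 866 tires

Annual demand D = 440 × 50 = 22,000.
EOQ = √(2DS / H) = √(2 × 22,000 × 411 / 24.1).
= √(18,084,000 / 24.1) = √750,373.444 ≈ 866.241.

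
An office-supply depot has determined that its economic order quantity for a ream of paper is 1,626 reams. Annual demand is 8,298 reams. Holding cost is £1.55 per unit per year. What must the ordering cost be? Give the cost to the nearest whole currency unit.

S ≈ £247

The basic EOQ model gives Q* = √(2DS/H); rearrange for the unknown.
From Q* = √(2DS/H): S = Q*²H / (2D) = 1,626² × 1.55 / (2 × 8,298) = 246.9274.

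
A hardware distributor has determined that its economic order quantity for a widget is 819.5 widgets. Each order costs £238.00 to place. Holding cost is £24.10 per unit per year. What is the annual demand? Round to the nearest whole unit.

D ≈ 34,002 widgets per year

Invert the EOQ relation Q*² = 2DS/H.
From Q* = √(2DS/H): D = Q*²H / (2S) = 819.5² × 24.1 / (2 × 238) = 34002.277.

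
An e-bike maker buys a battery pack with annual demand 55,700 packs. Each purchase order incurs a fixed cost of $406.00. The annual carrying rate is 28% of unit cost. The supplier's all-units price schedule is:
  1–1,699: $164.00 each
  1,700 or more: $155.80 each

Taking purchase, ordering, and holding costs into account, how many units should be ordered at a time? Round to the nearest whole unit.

Holding cost per unit per year at price C is H = 0.28·C.
Evaluate total cost at each tier's feasible EOQ or, if the EOQ is below the tier, at the tier's minimum quantity.
EOQ at $164.00 = 992.4 (feasible in tier 1): TC = 55,700×$164.00 + (55,700/992.4)×406 + (992.4/2)×0.28×$164.00 = $9,180,372.89.
EOQ at $155.80 = 1018.2 < 1700, so use break Q=1700: TC = 55,700×$155.80 + (55,700/1700.0)×406 + (1700.0/2)×0.28×$155.80 = $8,728,442.87.
Lowest total cost is $8,728,442.87 at Q = 1700.0.

Q* ≈ 1,700 packs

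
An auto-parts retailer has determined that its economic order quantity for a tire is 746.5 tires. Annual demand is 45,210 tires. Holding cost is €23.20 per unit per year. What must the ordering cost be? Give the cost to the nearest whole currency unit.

The basic EOQ model gives Q* = √(2DS/H); rearrange for the unknown.
From Q* = √(2DS/H): S = Q*²H / (2D) = 746.5² × 23.2 / (2 × 45,210) = 142.9826.

S ≈ €143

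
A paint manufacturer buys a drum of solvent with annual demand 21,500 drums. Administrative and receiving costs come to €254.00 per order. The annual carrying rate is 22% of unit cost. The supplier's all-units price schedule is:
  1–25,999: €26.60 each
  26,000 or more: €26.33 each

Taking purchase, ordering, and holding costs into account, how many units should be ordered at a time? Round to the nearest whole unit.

Holding cost per unit per year at price C is H = 0.22·C.
Candidates are each tier's EOQ (if it falls in that tier) and each price-break quantity.
EOQ at €26.60 = 1366.2 (feasible in tier 1): TC = 21,500×€26.60 + (21,500/1366.2)×254 + (1366.2/2)×0.22×€26.60 = €579,894.72.
EOQ at €26.33 = 1373.1 < 26000, so use break Q=26000: TC = 21,500×€26.33 + (21,500/26000.0)×254 + (26000.0/2)×0.22×€26.33 = €641,608.84.
Lowest total cost is €579,894.72 at Q = 1366.2.

Q* ≈ 1,366 drums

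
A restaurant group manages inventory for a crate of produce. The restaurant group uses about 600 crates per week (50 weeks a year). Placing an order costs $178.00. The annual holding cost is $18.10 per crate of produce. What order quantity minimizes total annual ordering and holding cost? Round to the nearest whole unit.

Annual demand D = 600 × 50 = 30,000.
EOQ = √(2DS / H) = √(2 × 30,000 × 178 / 18.1).
= √(10,680,000 / 18.1) = √590,055.2486 ≈ 768.151.

Q* ≈ 768 crates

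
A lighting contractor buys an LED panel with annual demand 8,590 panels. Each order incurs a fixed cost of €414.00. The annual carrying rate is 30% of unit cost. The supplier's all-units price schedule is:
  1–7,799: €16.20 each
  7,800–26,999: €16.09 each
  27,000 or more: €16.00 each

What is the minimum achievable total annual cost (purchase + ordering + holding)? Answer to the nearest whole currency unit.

Holding cost per unit per year at price C is H = 0.30·C.
Candidates are each tier's EOQ (if it falls in that tier) and each price-break quantity.
EOQ at €16.20 = 1209.7 (feasible in tier 1): TC = 8,590×€16.20 + (8,590/1209.7)×414 + (1209.7/2)×0.30×€16.20 = €145,037.36.
EOQ at €16.09 = 1213.9 < 7800, so use break Q=7800: TC = 8,590×€16.09 + (8,590/7800.0)×414 + (7800.0/2)×0.30×€16.09 = €157,494.33.
EOQ at €16.00 = 1217.3 < 27000, so use break Q=27000: TC = 8,590×€16.00 + (8,590/27000.0)×414 + (27000.0/2)×0.30×€16.00 = €202,371.71.
Lowest total cost among the candidates is at Q = 1209.7.

TC* ≈ €145,037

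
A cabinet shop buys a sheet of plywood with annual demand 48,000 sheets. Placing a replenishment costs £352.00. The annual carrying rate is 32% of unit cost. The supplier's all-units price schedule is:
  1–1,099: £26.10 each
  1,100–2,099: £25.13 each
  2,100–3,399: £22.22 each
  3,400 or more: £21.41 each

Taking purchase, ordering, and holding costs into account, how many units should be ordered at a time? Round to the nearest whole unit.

Q* ≈ 3,400 sheets

Holding cost per unit per year at price C is H = 0.32·C.
Candidates are each tier's EOQ (if it falls in that tier) and each price-break quantity.
Tier 1 (£26.10): EOQ = 2011.5 exceeds tier's upper bound 1099, so this tier is dominated.
EOQ at £25.13 = 2049.9 (feasible in tier 2): TC = 48,000×£25.13 + (48,000/2049.9)×352 + (2049.9/2)×0.32×£25.13 = £1,222,724.59.
EOQ at £22.22 = 2180.0 (feasible in tier 3): TC = 48,000×£22.22 + (48,000/2180.0)×352 + (2180.0/2)×0.32×£22.22 = £1,082,060.79.
EOQ at £21.41 = 2220.9 < 3400, so use break Q=3400: TC = 48,000×£21.41 + (48,000/3400.0)×352 + (3400.0/2)×0.32×£21.41 = £1,044,296.45.
Lowest total cost is £1,044,296.45 at Q = 3400.0.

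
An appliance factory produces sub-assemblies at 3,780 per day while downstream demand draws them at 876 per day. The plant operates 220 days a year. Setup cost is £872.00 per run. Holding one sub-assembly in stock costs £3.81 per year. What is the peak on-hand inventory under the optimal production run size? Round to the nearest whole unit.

Annual demand D = 876 × 220 = 192,720.
Production build-up factor (1 − d/p) = 1 − 876/3,780 = 0.7683.
Q* = √(2DS / (H(1 − d/p))) = √(2 × 192,720 × 872 / (3.81 × 0.7683)).
= √(336,103,680 / 2.927) ≈ 10715.729.
Maximum inventory = Q*(1 − d/p) = 10715.729 × 0.7683 ≈ 8232.402.

I_max ≈ 8,232 sub-assemblies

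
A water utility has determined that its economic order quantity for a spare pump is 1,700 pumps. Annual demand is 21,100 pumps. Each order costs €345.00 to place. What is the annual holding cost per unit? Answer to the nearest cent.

H ≈ €5.04

Invert the EOQ relation Q*² = 2DS/H.
From Q* = √(2DS/H): H = 2DS / Q*² = 2 × 21,100 × 345 / 1,700² = 5.0377.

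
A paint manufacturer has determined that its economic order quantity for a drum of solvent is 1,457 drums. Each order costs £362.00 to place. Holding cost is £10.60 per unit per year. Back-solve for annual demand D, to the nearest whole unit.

D ≈ 31,080 drums per year

Squaring Q* = √(2DS/H) gives Q*² = 2DS/H.
From Q* = √(2DS/H): D = Q*²H / (2S) = 1,457² × 10.6 / (2 × 362) = 31080.386.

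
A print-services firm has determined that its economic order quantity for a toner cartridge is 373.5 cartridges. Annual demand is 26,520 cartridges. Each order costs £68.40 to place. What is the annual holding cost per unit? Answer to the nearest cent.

H ≈ £26.01

Squaring Q* = √(2DS/H) gives Q*² = 2DS/H.
From Q* = √(2DS/H): H = 2DS / Q*² = 2 × 26,520 × 68.4 / 373.5² = 26.0063.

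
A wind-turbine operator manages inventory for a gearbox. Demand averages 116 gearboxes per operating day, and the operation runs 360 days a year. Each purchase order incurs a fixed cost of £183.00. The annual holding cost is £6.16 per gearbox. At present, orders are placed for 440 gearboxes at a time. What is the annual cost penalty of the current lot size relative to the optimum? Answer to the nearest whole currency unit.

Extra cost ≈ £9,020 per year

Annual demand D = 116 × 360 = 41,760.
EOQ = √(2DS/H) = √(2 × 41,760 × 183 / 6.16) ≈ 1575.18.
Cost at Q* = (D/Q*)S + (Q*/2)H = √(2DSH) ≈ £9,703.11.
Cost at Q = 440: (41,760/440)×183 + (440/2)×6.16 = £17,368.36 + £1,355.20 = £18,723.56.
Excess = £18,723.56 − £9,703.11 = £9,020.45.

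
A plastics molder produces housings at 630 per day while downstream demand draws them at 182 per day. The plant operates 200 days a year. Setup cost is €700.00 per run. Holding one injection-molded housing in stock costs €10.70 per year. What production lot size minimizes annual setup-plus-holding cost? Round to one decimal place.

Q* ≈ 2,587.9 housings

Annual demand D = 182 × 200 = 36,400.
Production build-up factor (1 − d/p) = 1 − 182/630 = 0.7111.
Q* = √(2DS / (H(1 − d/p))) = √(2 × 36,400 × 700 / (10.7 × 0.7111)).
= √(50,960,000 / 7.6089) ≈ 2587.939.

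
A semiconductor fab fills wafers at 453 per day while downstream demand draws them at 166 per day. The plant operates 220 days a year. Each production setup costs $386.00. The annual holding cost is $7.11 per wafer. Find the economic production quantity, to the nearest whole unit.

Annual demand D = 166 × 220 = 36,520.
Production build-up factor (1 − d/p) = 1 − 166/453 = 0.6336.
Q* = √(2DS / (H(1 − d/p))) = √(2 × 36,520 × 386 / (7.11 × 0.6336)).
= √(28,193,440 / 4.5046) ≈ 2501.770.

Q* ≈ 2,502 wafers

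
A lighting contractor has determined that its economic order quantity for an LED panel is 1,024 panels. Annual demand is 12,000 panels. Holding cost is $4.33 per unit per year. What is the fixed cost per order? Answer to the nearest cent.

Squaring Q* = √(2DS/H) gives Q*² = 2DS/H.
From Q* = √(2DS/H): S = Q*²H / (2D) = 1,024² × 4.33 / (2 × 12,000) = 189.1806.

S ≈ $189.18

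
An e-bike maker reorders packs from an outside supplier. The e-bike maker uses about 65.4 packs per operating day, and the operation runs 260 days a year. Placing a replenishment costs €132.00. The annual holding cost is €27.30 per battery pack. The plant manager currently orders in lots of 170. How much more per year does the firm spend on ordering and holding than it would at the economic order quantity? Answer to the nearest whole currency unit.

Annual demand D = 65.4 × 260 = 17,004.
EOQ = √(2DS/H) = √(2 × 17,004 × 132 / 27.3) ≈ 405.50.
Cost at Q* = (D/Q*)S + (Q*/2)H = √(2DSH) ≈ €11,070.29.
Cost at Q = 170: (17,004/170)×132 + (170/2)×27.3 = €13,203.11 + €2,320.50 = €15,523.61.
Excess = €15,523.61 − €11,070.29 = €4,453.32.

Extra cost ≈ €4,453 per year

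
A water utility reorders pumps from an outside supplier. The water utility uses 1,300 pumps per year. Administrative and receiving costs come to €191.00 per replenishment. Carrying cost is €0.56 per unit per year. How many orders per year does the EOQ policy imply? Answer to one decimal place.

N ≈ 1.4 orders per year

Q* = √(2DS/H) = √(2 × 1,300 × 191 / 0.56) ≈ 941.69.
Orders per year = D / Q* = 1,300 / 941.69 ≈ 1.380.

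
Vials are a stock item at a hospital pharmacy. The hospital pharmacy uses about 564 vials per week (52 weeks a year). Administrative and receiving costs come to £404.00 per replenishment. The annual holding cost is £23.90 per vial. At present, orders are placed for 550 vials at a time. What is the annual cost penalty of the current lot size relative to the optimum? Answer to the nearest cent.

Annual demand D = 564 × 52 = 29,328.
EOQ = √(2DS/H) = √(2 × 29,328 × 404 / 23.9) ≈ 995.74.
Cost at Q* = (D/Q*)S + (Q*/2)H = √(2DSH) ≈ £23,798.30.
Cost at Q = 550: (29,328/550)×404 + (550/2)×23.9 = £21,542.75 + £6,572.50 = £28,115.25.
Excess = £28,115.25 − £23,798.30 = £4,316.95.

Extra cost ≈ £4,316.95 per year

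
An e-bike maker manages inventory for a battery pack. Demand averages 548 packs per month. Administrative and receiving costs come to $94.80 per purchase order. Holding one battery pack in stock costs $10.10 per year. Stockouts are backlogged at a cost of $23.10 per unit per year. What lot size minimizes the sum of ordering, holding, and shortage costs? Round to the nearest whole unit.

Q* ≈ 421 packs

Annual demand D = 548 × 12 = 6,576.
With planned backorders, Q* = √(2DS/H) · √((H+B)/B).
√(2DS/H) = √(2 × 6,576 × 94.8 / 10.1) = 351.350.
√((H+B)/B) = √((10.1+23.1)/23.1) = 1.1988.
Q* ≈ 421.214.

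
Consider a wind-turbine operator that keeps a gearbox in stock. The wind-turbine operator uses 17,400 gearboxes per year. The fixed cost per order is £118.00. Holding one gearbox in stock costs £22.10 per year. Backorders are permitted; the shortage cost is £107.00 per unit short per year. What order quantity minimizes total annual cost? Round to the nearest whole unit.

With planned backorders, Q* = √(2DS/H) · √((H+B)/B).
√(2DS/H) = √(2 × 17,400 × 118 / 22.1) = 431.057.
√((H+B)/B) = √((22.1+107)/107) = 1.0984.
Q* ≈ 473.484.

Q* ≈ 473 gearboxes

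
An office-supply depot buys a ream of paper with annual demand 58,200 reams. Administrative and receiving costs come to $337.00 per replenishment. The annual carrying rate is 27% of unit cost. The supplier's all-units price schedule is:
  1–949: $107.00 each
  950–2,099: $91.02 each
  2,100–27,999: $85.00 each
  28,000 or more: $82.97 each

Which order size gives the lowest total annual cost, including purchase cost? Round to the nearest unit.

Q* ≈ 2,100 reams

Holding cost per unit per year at price C is H = 0.27·C.
Candidates are each tier's EOQ (if it falls in that tier) and each price-break quantity.
Tier 1 ($107.00): EOQ = 1165.2 exceeds tier's upper bound 949, so this tier is dominated.
EOQ at $91.02 = 1263.4 (feasible in tier 2): TC = 58,200×$91.02 + (58,200/1263.4)×337 + (1263.4/2)×0.27×$91.02 = $5,328,412.58.
EOQ at $85.00 = 1307.4 < 2100, so use break Q=2100: TC = 58,200×$85.00 + (58,200/2100.0)×337 + (2100.0/2)×0.27×$85.00 = $4,980,437.21.
EOQ at $82.97 = 1323.3 < 28000, so use break Q=28000: TC = 58,200×$82.97 + (58,200/28000.0)×337 + (28000.0/2)×0.27×$82.97 = $5,143,181.08.
Lowest total cost is $4,980,437.21 at Q = 2100.0.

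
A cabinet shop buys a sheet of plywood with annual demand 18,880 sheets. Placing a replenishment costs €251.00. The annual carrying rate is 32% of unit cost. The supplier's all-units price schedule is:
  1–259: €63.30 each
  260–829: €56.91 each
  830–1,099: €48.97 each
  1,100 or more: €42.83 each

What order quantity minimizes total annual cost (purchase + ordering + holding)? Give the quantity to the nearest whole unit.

Q* ≈ 1,100 sheets

Holding cost per unit per year at price C is H = 0.32·C.
Evaluate total cost at each tier's feasible EOQ or, if the EOQ is below the tier, at the tier's minimum quantity.
Tier 1 (€63.30): EOQ = 684.0 exceeds tier's upper bound 259, so this tier is dominated.
EOQ at €56.91 = 721.4 (feasible in tier 2): TC = 18,880×€56.91 + (18,880/721.4)×251 + (721.4/2)×0.32×€56.91 = €1,087,598.58.
EOQ at €48.97 = 777.7 < 830, so use break Q=830: TC = 18,880×€48.97 + (18,880/830.0)×251 + (830.0/2)×0.32×€48.97 = €936,766.31.
EOQ at €42.83 = 831.6 < 1100, so use break Q=1100: TC = 18,880×€42.83 + (18,880/1100.0)×251 + (1100.0/2)×0.32×€42.83 = €820,476.55.
Lowest total cost is €820,476.55 at Q = 1100.0.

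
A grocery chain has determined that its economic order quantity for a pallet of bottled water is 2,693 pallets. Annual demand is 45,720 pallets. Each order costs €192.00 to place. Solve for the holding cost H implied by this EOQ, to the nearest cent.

Invert the EOQ relation Q*² = 2DS/H.
From Q* = √(2DS/H): H = 2DS / Q*² = 2 × 45,720 × 192 / 2,693² = 2.4208.

H ≈ €2.42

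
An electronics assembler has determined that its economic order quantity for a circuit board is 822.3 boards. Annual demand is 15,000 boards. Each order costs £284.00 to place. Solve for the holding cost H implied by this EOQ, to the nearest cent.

Squaring Q* = √(2DS/H) gives Q*² = 2DS/H.
From Q* = √(2DS/H): H = 2DS / Q*² = 2 × 15,000 × 284 / 822.3² = 12.6002.

H ≈ £12.60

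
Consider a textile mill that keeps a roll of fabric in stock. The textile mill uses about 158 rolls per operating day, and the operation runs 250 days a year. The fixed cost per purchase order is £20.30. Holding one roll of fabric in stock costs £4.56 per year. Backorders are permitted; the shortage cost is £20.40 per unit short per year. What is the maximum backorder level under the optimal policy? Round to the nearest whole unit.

Annual demand D = 158 × 250 = 39,500.
With planned backorders, Q* = √(2DS/H) · √((H+B)/B).
√(2DS/H) = √(2 × 39,500 × 20.3 / 4.56) = 593.033.
√((H+B)/B) = √((4.56+20.4)/20.4) = 1.1061.
Q* ≈ 655.974.
S* = Q* · H/(H+B) = 655.974 × 4.56/24.96 ≈ 119.841.

S* ≈ 120 rolls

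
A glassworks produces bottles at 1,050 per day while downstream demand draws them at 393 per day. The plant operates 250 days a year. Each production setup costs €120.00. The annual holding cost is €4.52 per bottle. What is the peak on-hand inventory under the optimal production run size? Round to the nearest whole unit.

I_max ≈ 1,807 bottles

Annual demand D = 393 × 250 = 98,250.
Production build-up factor (1 − d/p) = 1 − 393/1,050 = 0.6257.
Q* = √(2DS / (H(1 − d/p))) = √(2 × 98,250 × 120 / (4.52 × 0.6257)).
= √(23,580,000 / 2.8282) ≈ 2887.451.
Maximum inventory = Q*(1 − d/p) = 2887.451 × 0.6257 ≈ 1806.719.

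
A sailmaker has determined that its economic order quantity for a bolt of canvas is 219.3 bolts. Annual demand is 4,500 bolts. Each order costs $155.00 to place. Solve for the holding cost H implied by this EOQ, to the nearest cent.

Squaring Q* = √(2DS/H) gives Q*² = 2DS/H.
From Q* = √(2DS/H): H = 2DS / Q*² = 2 × 4,500 × 155 / 219.3² = 29.0066.

H ≈ $29.01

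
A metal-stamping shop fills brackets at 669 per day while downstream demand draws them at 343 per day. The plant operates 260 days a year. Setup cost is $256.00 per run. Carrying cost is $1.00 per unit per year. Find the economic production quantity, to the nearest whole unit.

Annual demand D = 343 × 260 = 89,180.
Production build-up factor (1 − d/p) = 1 − 343/669 = 0.4873.
Q* = √(2DS / (H(1 − d/p))) = √(2 × 89,180 × 256 / (1 × 0.4873)).
= √(45,660,160 / 0.4873) ≈ 9679.947.

Q* ≈ 9,680 brackets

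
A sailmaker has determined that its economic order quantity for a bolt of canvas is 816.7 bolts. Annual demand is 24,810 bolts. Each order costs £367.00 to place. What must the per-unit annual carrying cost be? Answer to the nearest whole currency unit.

Squaring Q* = √(2DS/H) gives Q*² = 2DS/H.
From Q* = √(2DS/H): H = 2DS / Q*² = 2 × 24,810 × 367 / 816.7² = 27.3022.

H ≈ £27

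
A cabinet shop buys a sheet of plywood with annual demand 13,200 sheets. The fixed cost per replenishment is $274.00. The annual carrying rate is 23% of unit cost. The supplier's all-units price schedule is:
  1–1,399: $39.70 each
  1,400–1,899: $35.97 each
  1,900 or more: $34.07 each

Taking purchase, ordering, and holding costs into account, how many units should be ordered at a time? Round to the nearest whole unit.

Holding cost per unit per year at price C is H = 0.23·C.
For each price level, check whether its EOQ is feasible; otherwise the best quantity at that price is the breakpoint.
EOQ at $39.70 = 890.1 (feasible in tier 1): TC = 13,200×$39.70 + (13,200/890.1)×274 + (890.1/2)×0.23×$39.70 = $532,167.12.
EOQ at $35.97 = 935.1 < 1400, so use break Q=1400: TC = 13,200×$35.97 + (13,200/1400.0)×274 + (1400.0/2)×0.23×$35.97 = $483,178.60.
EOQ at $34.07 = 960.8 < 1900, so use break Q=1900: TC = 13,200×$34.07 + (13,200/1900.0)×274 + (1900.0/2)×0.23×$34.07 = $459,071.87.
Lowest total cost is $459,071.87 at Q = 1900.0.

Q* ≈ 1,900 sheets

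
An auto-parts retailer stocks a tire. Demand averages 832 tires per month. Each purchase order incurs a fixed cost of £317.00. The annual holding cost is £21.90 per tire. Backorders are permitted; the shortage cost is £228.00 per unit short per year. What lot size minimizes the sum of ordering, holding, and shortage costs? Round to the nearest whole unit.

Q* ≈ 563 tires

Annual demand D = 832 × 12 = 9,984.
With planned backorders, Q* = √(2DS/H) · √((H+B)/B).
√(2DS/H) = √(2 × 9,984 × 317 / 21.9) = 537.619.
√((H+B)/B) = √((21.9+228)/228) = 1.0469.
Q* ≈ 562.847.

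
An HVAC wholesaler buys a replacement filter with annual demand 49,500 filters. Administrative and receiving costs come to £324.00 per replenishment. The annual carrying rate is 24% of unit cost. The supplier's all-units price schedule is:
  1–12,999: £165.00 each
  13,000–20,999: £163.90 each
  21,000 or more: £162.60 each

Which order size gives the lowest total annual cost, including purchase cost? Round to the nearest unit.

Holding cost per unit per year at price C is H = 0.24·C.
For each price level, check whether its EOQ is feasible; otherwise the best quantity at that price is the breakpoint.
EOQ at £165.00 = 900.0 (feasible in tier 1): TC = 49,500×£165.00 + (49,500/900.0)×324 + (900.0/2)×0.24×£165.00 = £8,203,140.00.
EOQ at £163.90 = 903.0 < 13000, so use break Q=13000: TC = 49,500×£163.90 + (49,500/13000.0)×324 + (13000.0/2)×0.24×£163.90 = £8,369,967.69.
EOQ at £162.60 = 906.6 < 21000, so use break Q=21000: TC = 49,500×£162.60 + (49,500/21000.0)×324 + (21000.0/2)×0.24×£162.60 = £8,459,215.71.
Lowest total cost is £8,203,140.00 at Q = 900.0.

Q* ≈ 900 filters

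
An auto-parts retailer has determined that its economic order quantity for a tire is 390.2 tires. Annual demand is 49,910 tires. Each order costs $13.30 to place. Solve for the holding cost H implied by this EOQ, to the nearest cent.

Squaring Q* = √(2DS/H) gives Q*² = 2DS/H.
From Q* = √(2DS/H): H = 2DS / Q*² = 2 × 49,910 × 13.3 / 390.2² = 8.7196.

H ≈ $8.72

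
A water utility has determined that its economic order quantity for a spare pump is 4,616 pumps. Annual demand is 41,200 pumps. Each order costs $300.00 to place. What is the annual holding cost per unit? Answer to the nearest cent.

Squaring Q* = √(2DS/H) gives Q*² = 2DS/H.
From Q* = √(2DS/H): H = 2DS / Q*² = 2 × 41,200 × 300 / 4,616² = 1.1602.

H ≈ $1.16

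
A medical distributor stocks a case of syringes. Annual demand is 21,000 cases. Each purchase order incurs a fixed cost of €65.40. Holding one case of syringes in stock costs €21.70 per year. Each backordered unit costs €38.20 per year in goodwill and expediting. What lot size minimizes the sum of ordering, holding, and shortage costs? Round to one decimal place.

Q* ≈ 445.5 cases

With planned backorders, Q* = √(2DS/H) · √((H+B)/B).
√(2DS/H) = √(2 × 21,000 × 65.4 / 21.7) = 355.782.
√((H+B)/B) = √((21.7+38.2)/38.2) = 1.2522.
Q* ≈ 445.518.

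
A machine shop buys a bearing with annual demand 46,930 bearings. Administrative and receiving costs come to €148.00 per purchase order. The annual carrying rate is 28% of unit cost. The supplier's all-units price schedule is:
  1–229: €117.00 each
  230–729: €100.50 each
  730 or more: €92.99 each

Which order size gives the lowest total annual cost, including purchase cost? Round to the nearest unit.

Q* ≈ 730 bearings

Holding cost per unit per year at price C is H = 0.28·C.
Evaluate total cost at each tier's feasible EOQ or, if the EOQ is below the tier, at the tier's minimum quantity.
Tier 1 (€117.00): EOQ = 651.2 exceeds tier's upper bound 229, so this tier is dominated.
EOQ at €100.50 = 702.6 (feasible in tier 2): TC = 46,930×€100.50 + (46,930/702.6)×148 + (702.6/2)×0.28×€100.50 = €4,736,236.21.
EOQ at €92.99 = 730.4 (feasible in tier 3): TC = 46,930×€92.99 + (46,930/730.4)×148 + (730.4/2)×0.28×€92.99 = €4,383,038.85.
Lowest total cost is €4,383,038.85 at Q = 730.4.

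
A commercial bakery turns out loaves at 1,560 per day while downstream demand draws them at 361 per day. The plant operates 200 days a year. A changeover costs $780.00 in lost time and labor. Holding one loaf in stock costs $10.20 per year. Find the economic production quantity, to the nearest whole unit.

Annual demand D = 361 × 200 = 72,200.
Production build-up factor (1 − d/p) = 1 − 361/1,560 = 0.7686.
Q* = √(2DS / (H(1 − d/p))) = √(2 × 72,200 × 780 / (10.2 × 0.7686)).
= √(112,632,000 / 7.8396) ≈ 3790.387.

Q* ≈ 3,790 loaves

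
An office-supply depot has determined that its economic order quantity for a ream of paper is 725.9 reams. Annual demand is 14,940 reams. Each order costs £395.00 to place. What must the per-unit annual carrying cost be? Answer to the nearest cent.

H ≈ £22.40

The basic EOQ model gives Q* = √(2DS/H); rearrange for the unknown.
From Q* = √(2DS/H): H = 2DS / Q*² = 2 × 14,940 × 395 / 725.9² = 22.3988.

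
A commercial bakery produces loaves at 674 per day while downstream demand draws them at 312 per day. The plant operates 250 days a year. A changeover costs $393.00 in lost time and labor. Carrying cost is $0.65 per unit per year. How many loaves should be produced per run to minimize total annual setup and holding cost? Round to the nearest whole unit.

Q* ≈ 13,252 loaves

Annual demand D = 312 × 250 = 78,000.
Production build-up factor (1 − d/p) = 1 − 312/674 = 0.5371.
Q* = √(2DS / (H(1 − d/p))) = √(2 × 78,000 × 393 / (0.65 × 0.5371)).
= √(61,308,000 / 0.3491) ≈ 13251.882.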